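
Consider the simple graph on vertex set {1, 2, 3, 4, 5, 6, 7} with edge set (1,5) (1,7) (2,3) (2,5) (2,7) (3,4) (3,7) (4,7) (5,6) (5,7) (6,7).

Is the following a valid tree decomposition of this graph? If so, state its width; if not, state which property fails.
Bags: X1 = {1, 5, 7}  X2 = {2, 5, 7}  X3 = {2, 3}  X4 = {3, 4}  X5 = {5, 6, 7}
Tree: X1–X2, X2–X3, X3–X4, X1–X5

No — edge (7,3) lies in no bag.

A tree decomposition must satisfy three properties: every vertex lies in some bag; for every edge, both endpoints lie together in some bag; and for every vertex, the bags containing it form a connected subtree. Here edge (7,3) lies in no bag, so the decomposition is invalid.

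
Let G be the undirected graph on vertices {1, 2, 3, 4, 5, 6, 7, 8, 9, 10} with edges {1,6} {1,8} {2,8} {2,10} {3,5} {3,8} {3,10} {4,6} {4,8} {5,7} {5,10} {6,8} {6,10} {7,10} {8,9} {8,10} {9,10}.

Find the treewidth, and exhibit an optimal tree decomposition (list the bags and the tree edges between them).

The largest bag has 3 vertices, giving width 2; this decomposition certifies tw(G) ≤ 2. Conversely, {1, 6, 8} is a clique of size 3, and the vertices of any clique must share a bag in every tree decomposition; so some bag has ≥ 3 vertices and tw(G) ≥ 2. Combining the bounds, tw(G) = 2.

Treewidth 2.
One optimal decomposition is:
Bags: B1 = {3, 8, 10}  B2 = {6, 8, 10}  B3 = {2, 8, 10}  B4 = {3, 5, 10}  B5 = {4, 6, 8}  B6 = {1, 6, 8}  B7 = {8, 9, 10}  B8 = {5, 7, 10}
Tree: B1–B2, B2–B3, B1–B4, B2–B5, B2–B6, B2–B7, B4–B8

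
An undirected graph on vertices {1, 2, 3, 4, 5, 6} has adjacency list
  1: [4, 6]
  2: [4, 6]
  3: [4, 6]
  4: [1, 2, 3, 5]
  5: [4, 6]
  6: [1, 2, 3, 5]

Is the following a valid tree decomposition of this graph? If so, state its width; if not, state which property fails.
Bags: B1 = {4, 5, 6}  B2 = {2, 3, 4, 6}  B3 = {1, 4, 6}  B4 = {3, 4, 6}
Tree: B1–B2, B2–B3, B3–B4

No — bags containing vertex 3 are not connected in the tree.

A tree decomposition must satisfy three properties: every vertex lies in some bag; for every edge, both endpoints lie together in some bag; and for every vertex, the bags containing it form a connected subtree. Here bags containing vertex 3 are not connected in the tree, so the decomposition is invalid.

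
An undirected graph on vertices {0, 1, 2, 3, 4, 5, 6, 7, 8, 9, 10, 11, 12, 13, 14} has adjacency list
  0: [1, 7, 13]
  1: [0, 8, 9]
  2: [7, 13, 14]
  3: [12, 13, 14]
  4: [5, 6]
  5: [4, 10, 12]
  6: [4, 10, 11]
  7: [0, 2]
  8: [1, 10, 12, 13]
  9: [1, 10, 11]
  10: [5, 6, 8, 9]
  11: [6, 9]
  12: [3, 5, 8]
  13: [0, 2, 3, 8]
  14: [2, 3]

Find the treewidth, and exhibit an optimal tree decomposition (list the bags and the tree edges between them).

Treewidth 3.
One such decomposition:
Bags: B1 = {2, 3, 7, 14}  B2 = {2, 3, 7, 13}  B3 = {0, 3, 7, 13}  B4 = {0, 3, 12, 13}  B5 = {0, 8, 12, 13}  B6 = {0, 1, 8, 12}  B7 = {1, 5, 8, 12}  B8 = {1, 5, 8, 10}  B9 = {1, 5, 9, 10}  B10 = {4, 5, 9, 10}  B11 = {4, 6, 9, 10}  B12 = {4, 6, 9, 11}
Tree: B1–B2, B2–B3, B3–B4, B4–B5, B5–B6, B6–B7, B7–B8, B8–B9, B9–B10, B10–B11, B11–B12

Each bag holds 4 vertices, so the decomposition has width 3, which upper-bounds the treewidth. For the lower bound: the 4 vertex sets {2,7,14}, {3}, {13}, {0,1,8,12} are disjoint, each induces a connected subgraph, and every pair is joined by at least one edge of G. Contracting each set to a single vertex therefore yields K_{4} as a minor, and since treewidth is minor-monotone, tw(G) ≥ tw(K_{4}) = 3. Therefore the treewidth is 3.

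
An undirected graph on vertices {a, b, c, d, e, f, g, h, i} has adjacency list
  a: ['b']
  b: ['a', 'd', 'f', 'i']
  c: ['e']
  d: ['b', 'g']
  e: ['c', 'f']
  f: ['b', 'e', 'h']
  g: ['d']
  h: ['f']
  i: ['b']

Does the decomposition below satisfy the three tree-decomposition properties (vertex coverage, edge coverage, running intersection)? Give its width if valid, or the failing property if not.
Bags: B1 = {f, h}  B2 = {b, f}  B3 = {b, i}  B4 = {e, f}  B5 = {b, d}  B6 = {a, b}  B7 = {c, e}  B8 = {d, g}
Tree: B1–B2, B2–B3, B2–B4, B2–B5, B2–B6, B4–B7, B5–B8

Yes; width 1.

Checking the three conditions: (i) the bags cover all of {a, b, c, d, e, f, g, h, i}; (ii) for each edge, some bag contains both endpoints; (iii) the bags containing any fixed vertex form a subtree. All hold, so the decomposition is valid with width 2 − 1 = 1.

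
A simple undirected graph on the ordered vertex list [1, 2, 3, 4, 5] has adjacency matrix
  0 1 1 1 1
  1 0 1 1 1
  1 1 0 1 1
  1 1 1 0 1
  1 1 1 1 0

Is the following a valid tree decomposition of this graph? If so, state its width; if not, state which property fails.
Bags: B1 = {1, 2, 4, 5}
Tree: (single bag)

A tree decomposition must satisfy three properties: every vertex lies in some bag; for every edge, both endpoints lie together in some bag; and for every vertex, the bags containing it form a connected subtree. Here vertex 3 appears in no bag, so the decomposition is invalid.

No — vertex 3 appears in no bag.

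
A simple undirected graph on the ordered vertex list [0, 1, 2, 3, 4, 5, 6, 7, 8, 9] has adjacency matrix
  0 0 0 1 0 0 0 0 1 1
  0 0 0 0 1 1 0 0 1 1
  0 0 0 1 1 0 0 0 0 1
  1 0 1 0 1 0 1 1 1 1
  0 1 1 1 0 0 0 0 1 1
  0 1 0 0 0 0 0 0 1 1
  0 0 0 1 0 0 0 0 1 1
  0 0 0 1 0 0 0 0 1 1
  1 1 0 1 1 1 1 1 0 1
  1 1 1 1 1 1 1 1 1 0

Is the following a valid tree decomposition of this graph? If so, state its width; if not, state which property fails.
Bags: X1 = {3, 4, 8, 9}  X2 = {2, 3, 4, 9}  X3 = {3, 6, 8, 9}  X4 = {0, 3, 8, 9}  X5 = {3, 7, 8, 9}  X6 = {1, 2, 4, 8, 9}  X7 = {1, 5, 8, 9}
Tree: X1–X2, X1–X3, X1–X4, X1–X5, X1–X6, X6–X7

No — bags containing vertex 2 are not connected in the tree.

A tree decomposition must satisfy three properties: every vertex lies in some bag; for every edge, both endpoints lie together in some bag; and for every vertex, the bags containing it form a connected subtree. Here bags containing vertex 2 are not connected in the tree, so the decomposition is invalid.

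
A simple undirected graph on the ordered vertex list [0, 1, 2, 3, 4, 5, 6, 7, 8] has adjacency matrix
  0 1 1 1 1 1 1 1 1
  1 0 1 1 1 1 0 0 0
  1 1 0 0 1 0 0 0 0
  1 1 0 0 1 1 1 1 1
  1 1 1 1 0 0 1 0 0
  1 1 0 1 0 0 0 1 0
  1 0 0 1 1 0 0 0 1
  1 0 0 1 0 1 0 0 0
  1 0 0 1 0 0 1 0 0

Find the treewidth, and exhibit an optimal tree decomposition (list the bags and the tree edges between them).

Every bag has size at most 4, so the width is 4 − 1 = 3 and tw(G) ≤ 3. Conversely, {0, 1, 2, 4} is a clique of size 4, and the vertices of any clique must share a bag in every tree decomposition; so some bag has ≥ 4 vertices and tw(G) ≥ 3. The upper and lower bounds meet at 3, so that is the treewidth.

Treewidth 3.
One optimal decomposition is:
Bags: B1 = {0, 3, 4, 6}  B2 = {0, 1, 3, 4}  B3 = {0, 1, 3, 5}  B4 = {0, 3, 6, 8}  B5 = {0, 3, 5, 7}  B6 = {0, 1, 2, 4}
Tree: B1–B2, B2–B3, B1–B4, B3–B5, B2–B6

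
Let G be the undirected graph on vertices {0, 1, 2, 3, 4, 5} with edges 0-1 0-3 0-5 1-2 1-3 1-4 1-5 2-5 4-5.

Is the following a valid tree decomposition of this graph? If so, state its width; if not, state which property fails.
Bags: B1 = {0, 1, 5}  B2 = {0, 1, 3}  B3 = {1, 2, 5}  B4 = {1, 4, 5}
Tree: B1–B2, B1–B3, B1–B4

Checking the three conditions: (i) the bags cover all of {0, 1, 2, 3, 4, 5}; (ii) for each edge, some bag contains both endpoints; (iii) the bags containing any fixed vertex form a subtree. All hold, so the decomposition is valid with width 3 − 1 = 2.

Yes; width 2.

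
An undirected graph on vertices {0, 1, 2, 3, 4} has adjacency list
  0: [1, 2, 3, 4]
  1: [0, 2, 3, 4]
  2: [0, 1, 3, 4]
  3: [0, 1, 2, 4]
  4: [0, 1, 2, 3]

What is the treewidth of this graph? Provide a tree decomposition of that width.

With just one bag of size 5, the width is 5 − 1 = 4, so tw(G) ≤ 4. For the lower bound, the 5 vertices {0, 1, 2, 3, 4} are pairwise adjacent, and any tree decomposition puts a clique entirely inside one bag — forcing width ≥ 4. The upper and lower bounds meet at 4, so that is the treewidth.

Treewidth 4.
One optimal decomposition is:
Bags: B1 = {0, 1, 2, 3, 4}
Tree: (single bag)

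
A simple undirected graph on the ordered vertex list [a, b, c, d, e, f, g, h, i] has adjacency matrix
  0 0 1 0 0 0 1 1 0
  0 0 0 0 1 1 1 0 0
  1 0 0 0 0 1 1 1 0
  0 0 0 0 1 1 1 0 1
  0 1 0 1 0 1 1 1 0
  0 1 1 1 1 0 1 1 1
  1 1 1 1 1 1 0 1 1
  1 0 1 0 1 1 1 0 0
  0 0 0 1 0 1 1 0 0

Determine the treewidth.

A width-3 tree decomposition is:
Bags: B1 = {b, e, f, g}  B2 = {e, f, g, h}  B3 = {c, f, g, h}  B4 = {d, e, f, g}  B5 = {a, c, g, h}  B6 = {d, f, g, i}
Tree: B1–B2, B2–B3, B2–B4, B3–B5, B4–B6
The largest bag has 4 vertices, giving width 3; this decomposition certifies tw(G) ≤ 3. Conversely, {a, c, g, h} is a clique of size 4, and the vertices of any clique must share a bag in every tree decomposition; so some bag has ≥ 4 vertices and tw(G) ≥ 3. The upper and lower bounds meet at 3, so that is the treewidth.

3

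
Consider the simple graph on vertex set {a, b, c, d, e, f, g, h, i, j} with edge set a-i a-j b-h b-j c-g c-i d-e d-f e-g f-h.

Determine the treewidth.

2

A width-2 tree decomposition is:
Bags: B1 = {c, g, i}  B2 = {a, g, i}  B3 = {a, g, j}  B4 = {b, g, j}  B5 = {b, g, h}  B6 = {f, g, h}  B7 = {d, f, g}  B8 = {d, e, g}
Tree: B1–B2, B2–B3, B3–B4, B4–B5, B5–B6, B6–B7, B7–B8
Every bag has size at most 3, so the width is 3 − 1 = 2 and tw(G) ≤ 2. The edges g–c–i–a–j–b–h–f–d–e–g form a cycle, so G is not a tree and its treewidth is at least 2. Therefore the treewidth is 2.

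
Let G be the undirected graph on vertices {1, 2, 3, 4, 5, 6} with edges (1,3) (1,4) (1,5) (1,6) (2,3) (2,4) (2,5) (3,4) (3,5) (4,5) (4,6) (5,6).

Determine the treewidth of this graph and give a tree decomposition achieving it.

The largest bag has 4 vertices, giving width 3; this decomposition certifies tw(G) ≤ 3. Conversely, {1, 3, 4, 5} is a clique of size 4, and the vertices of any clique must share a bag in every tree decomposition; so some bag has ≥ 4 vertices and tw(G) ≥ 3. Combining the bounds, tw(G) = 3.

Treewidth 3.
One such decomposition:
Bags: B1 = {1, 3, 4, 5}  B2 = {1, 4, 5, 6}  B3 = {2, 3, 4, 5}
Tree: B1–B2, B1–B3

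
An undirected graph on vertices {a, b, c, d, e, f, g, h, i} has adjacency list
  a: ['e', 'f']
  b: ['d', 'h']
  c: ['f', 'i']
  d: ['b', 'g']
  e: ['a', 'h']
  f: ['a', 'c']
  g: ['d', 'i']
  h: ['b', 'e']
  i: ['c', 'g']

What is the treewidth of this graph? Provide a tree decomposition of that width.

Treewidth 2.
Bags: B1 = {d, g, i}  B2 = {c, d, i}  B3 = {c, d, f}  B4 = {a, d, f}  B5 = {a, d, e}  B6 = {d, e, h}  B7 = {b, d, h}
Tree: B1–B2, B2–B3, B3–B4, B4–B5, B5–B6, B6–B7

Each bag holds 3 vertices, so the decomposition has width 2, which upper-bounds the treewidth. Since d–g–i–c–f–a–e–h–b–d is a cycle in G, G is not acyclic. Forests are exactly the graphs of treewidth ≤ 1, so tw(G) ≥ 2. Hence tw(G) = 2 exactly.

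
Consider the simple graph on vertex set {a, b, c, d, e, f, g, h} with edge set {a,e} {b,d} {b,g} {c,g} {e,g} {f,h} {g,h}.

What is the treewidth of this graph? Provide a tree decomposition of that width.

The largest bag has 2 vertices, giving width 1; this decomposition certifies tw(G) ≤ 1. G has an edge, so its treewidth is at least 1. Combining the bounds, tw(G) = 1.

Treewidth 1.
One optimal decomposition is:
Bags: B1 = {e, g}  B2 = {b, g}  B3 = {a, e}  B4 = {b, d}  B5 = {g, h}  B6 = {c, g}  B7 = {f, h}
Tree: B1–B2, B1–B3, B2–B4, B1–B5, B1–B6, B5–B7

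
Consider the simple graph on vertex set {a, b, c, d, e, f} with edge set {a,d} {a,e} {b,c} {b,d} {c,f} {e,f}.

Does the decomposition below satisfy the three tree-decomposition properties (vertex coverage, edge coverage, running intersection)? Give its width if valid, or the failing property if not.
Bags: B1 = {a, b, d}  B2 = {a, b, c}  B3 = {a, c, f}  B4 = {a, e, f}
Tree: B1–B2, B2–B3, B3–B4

Yes; width 2.

Checking the three conditions: (i) the bags cover all of {a, b, c, d, e, f}; (ii) for each edge, some bag contains both endpoints; (iii) the bags containing any fixed vertex form a subtree. All hold, so the decomposition is valid with width 3 − 1 = 2.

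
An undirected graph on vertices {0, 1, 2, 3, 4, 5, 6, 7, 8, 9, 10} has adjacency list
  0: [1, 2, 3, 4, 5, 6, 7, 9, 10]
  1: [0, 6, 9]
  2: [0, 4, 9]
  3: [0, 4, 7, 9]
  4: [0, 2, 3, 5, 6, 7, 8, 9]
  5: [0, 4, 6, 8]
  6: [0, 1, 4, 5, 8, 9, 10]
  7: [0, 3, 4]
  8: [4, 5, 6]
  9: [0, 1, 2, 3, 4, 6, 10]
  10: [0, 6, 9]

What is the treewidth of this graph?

3

A width-3 tree decomposition is:
Bags: B1 = {0, 4, 6, 9}  B2 = {0, 3, 4, 9}  B3 = {0, 1, 6, 9}  B4 = {0, 4, 5, 6}  B5 = {0, 3, 4, 7}  B6 = {0, 6, 9, 10}  B7 = {0, 2, 4, 9}  B8 = {4, 5, 6, 8}
Tree: B1–B2, B1–B3, B1–B4, B2–B5, B1–B6, B2–B7, B4–B8
The largest bag has 4 vertices, giving width 3; this decomposition certifies tw(G) ≤ 3. Conversely, {0, 1, 6, 9} is a clique of size 4, and the vertices of any clique must share a bag in every tree decomposition; so some bag has ≥ 4 vertices and tw(G) ≥ 3. The upper and lower bounds meet at 3, so that is the treewidth.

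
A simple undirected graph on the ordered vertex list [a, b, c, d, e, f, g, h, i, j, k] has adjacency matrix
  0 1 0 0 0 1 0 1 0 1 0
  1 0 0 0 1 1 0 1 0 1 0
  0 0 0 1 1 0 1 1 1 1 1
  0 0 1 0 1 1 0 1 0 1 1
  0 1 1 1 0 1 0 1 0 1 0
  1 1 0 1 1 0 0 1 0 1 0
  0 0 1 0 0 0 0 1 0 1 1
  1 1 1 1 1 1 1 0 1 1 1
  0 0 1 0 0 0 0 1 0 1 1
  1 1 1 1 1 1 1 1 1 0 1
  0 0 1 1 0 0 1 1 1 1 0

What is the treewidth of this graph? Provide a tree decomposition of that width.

Every bag has size at most 5, so the width is 5 − 1 = 4 and tw(G) ≤ 4. Conversely, {a, b, f, h, j} is a clique of size 5, and the vertices of any clique must share a bag in every tree decomposition; so some bag has ≥ 5 vertices and tw(G) ≥ 4. Hence tw(G) = 4 exactly.

Treewidth 4.
Bags: B1 = {d, e, f, h, j}  B2 = {c, d, e, h, j}  B3 = {b, e, f, h, j}  B4 = {c, d, h, j, k}  B5 = {a, b, f, h, j}  B6 = {c, g, h, j, k}  B7 = {c, h, i, j, k}
Tree: B1–B2, B1–B3, B2–B4, B3–B5, B4–B6, B4–B7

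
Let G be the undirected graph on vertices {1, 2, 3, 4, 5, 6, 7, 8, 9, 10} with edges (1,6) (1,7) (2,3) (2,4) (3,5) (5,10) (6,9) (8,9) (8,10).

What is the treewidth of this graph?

A width-1 tree decomposition is:
Bags: B1 = {2, 4}  B2 = {2, 3}  B3 = {3, 5}  B4 = {5, 10}  B5 = {8, 10}  B6 = {8, 9}  B7 = {6, 9}  B8 = {1, 6}  B9 = {1, 7}
Tree: B1–B2, B2–B3, B3–B4, B4–B5, B5–B6, B6–B7, B7–B8, B8–B9
The largest bag has 2 vertices, giving width 1; this decomposition certifies tw(G) ≤ 1. G has an edge, so its treewidth is at least 1. Combining the bounds, tw(G) = 1.

1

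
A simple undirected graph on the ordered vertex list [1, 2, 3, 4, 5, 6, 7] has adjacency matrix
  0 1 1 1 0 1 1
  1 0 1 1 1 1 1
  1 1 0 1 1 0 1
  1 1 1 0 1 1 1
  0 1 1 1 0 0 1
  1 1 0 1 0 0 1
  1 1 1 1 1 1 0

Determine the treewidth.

A width-4 tree decomposition is:
Bags: B1 = {1, 2, 4, 6, 7}  B2 = {1, 2, 3, 4, 7}  B3 = {2, 3, 4, 5, 7}
Tree: B1–B2, B2–B3
Each bag holds 5 vertices, so the decomposition has width 4, which upper-bounds the treewidth. For the lower bound, the 5 vertices {1, 2, 3, 4, 7} are pairwise adjacent, and any tree decomposition puts a clique entirely inside one bag — forcing width ≥ 4. Therefore the treewidth is 4.

4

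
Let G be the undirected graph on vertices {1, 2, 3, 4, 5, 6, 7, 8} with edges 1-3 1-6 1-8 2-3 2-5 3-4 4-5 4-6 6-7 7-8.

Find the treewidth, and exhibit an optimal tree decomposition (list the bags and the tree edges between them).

Treewidth 2.
One such decomposition:
Bags: B1 = {2, 4, 5}  B2 = {2, 3, 4}  B3 = {3, 4, 6}  B4 = {1, 3, 6}  B5 = {1, 6, 7}  B6 = {1, 7, 8}
Tree: B1–B2, B2–B3, B3–B4, B4–B5, B5–B6

The largest bag has 3 vertices, giving width 2; this decomposition certifies tw(G) ≤ 2. Since 5–2–3–4–5 is a cycle in G, G is not acyclic. Forests are exactly the graphs of treewidth ≤ 1, so tw(G) ≥ 2. Combining the bounds, tw(G) = 2.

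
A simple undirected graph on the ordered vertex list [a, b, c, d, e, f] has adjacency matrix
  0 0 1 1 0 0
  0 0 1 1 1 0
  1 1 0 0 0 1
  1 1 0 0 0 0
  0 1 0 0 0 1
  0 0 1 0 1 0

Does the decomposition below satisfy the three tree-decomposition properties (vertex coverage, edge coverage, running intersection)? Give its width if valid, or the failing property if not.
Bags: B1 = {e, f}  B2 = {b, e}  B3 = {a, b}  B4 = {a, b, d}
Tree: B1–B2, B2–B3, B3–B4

A tree decomposition must satisfy three properties: every vertex lies in some bag; for every edge, both endpoints lie together in some bag; and for every vertex, the bags containing it form a connected subtree. Here vertex c appears in no bag, so the decomposition is invalid.

No — vertex c appears in no bag.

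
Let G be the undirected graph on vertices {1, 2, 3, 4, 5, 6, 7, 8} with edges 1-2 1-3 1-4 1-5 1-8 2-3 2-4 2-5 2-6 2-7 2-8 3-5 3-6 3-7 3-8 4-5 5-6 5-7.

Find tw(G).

A width-3 tree decomposition is:
Bags: B1 = {2, 3, 5, 6}  B2 = {1, 2, 3, 5}  B3 = {2, 3, 5, 7}  B4 = {1, 2, 3, 8}  B5 = {1, 2, 4, 5}
Tree: B1–B2, B1–B3, B2–B4, B2–B5
Each bag holds 4 vertices, so the decomposition has width 3, which upper-bounds the treewidth. Conversely, {1, 2, 3, 8} is a clique of size 4, and the vertices of any clique must share a bag in every tree decomposition; so some bag has ≥ 4 vertices and tw(G) ≥ 3. Therefore the treewidth is 3.

3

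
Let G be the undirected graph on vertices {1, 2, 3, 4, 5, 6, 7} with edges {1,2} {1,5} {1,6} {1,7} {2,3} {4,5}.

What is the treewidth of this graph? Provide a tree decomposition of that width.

The largest bag has 2 vertices, giving width 1; this decomposition certifies tw(G) ≤ 1. Any graph with an edge has treewidth ≥ 1, and G has the edge 5–1. Hence tw(G) = 1 exactly.

Treewidth 1.
Bags: B1 = {1, 5}  B2 = {1, 6}  B3 = {4, 5}  B4 = {1, 2}  B5 = {2, 3}  B6 = {1, 7}
Tree: B1–B2, B1–B3, B1–B4, B4–B5, B1–B6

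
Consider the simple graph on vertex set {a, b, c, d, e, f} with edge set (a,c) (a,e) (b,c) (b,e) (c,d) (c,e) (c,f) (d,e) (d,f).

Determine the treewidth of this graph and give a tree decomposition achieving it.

The largest bag has 3 vertices, giving width 2; this decomposition certifies tw(G) ≤ 2. For the lower bound, the 3 vertices {c, d, e} are pairwise adjacent, and any tree decomposition puts a clique entirely inside one bag — forcing width ≥ 2. Therefore the treewidth is 2.

Treewidth 2.
One such decomposition:
Bags: B1 = {a, c, e}  B2 = {c, d, e}  B3 = {c, d, f}  B4 = {b, c, e}
Tree: B1–B2, B2–B3, B1–B4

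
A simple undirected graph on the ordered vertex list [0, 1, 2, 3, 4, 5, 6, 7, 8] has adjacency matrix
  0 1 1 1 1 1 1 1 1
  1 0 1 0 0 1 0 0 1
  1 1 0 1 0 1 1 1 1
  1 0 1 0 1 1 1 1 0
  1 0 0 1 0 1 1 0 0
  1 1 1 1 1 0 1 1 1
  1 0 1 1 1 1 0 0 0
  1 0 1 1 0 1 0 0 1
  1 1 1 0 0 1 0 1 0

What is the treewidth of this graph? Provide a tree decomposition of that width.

Treewidth 4.
One optimal decomposition is:
Bags: B1 = {0, 2, 3, 5, 6}  B2 = {0, 2, 3, 5, 7}  B3 = {0, 2, 5, 7, 8}  B4 = {0, 1, 2, 5, 8}  B5 = {0, 3, 4, 5, 6}
Tree: B1–B2, B2–B3, B3–B4, B1–B5

Each bag holds 5 vertices, so the decomposition has width 4, which upper-bounds the treewidth. On the other hand G contains the 5-clique {0, 1, 2, 5, 8}. A clique must lie in a single bag of any decomposition, so no decomposition can have width below 4. Therefore the treewidth is 4.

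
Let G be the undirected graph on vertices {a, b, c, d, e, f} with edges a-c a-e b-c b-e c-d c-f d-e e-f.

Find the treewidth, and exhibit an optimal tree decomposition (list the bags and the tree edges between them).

Treewidth 2.
One optimal decomposition is:
Bags: B1 = {c, d, e}  B2 = {a, c, e}  B3 = {c, e, f}  B4 = {b, c, e}
Tree: B1–B2, B2–B3, B3–B4

Each bag holds 3 vertices, so the decomposition has width 2, which upper-bounds the treewidth. Since e–d–c–a–e is a cycle in G, G is not acyclic. Forests are exactly the graphs of treewidth ≤ 1, so tw(G) ≥ 2. Hence tw(G) = 2 exactly.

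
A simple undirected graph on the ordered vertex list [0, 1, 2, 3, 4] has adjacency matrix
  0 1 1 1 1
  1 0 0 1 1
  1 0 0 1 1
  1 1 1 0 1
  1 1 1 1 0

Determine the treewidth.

3

A width-3 tree decomposition is:
Bags: B1 = {0, 2, 3, 4}  B2 = {0, 1, 3, 4}
Tree: B1–B2
The largest bag has 4 vertices, giving width 3; this decomposition certifies tw(G) ≤ 3. Conversely, {0, 1, 3, 4} is a clique of size 4, and the vertices of any clique must share a bag in every tree decomposition; so some bag has ≥ 4 vertices and tw(G) ≥ 3. Therefore the treewidth is 3.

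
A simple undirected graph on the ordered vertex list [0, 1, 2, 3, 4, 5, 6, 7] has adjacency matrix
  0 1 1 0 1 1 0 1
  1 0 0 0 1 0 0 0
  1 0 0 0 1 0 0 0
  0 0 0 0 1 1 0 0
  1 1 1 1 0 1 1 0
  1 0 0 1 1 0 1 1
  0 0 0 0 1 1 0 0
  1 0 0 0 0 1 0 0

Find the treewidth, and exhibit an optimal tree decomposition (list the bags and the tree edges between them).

Treewidth 2.
One optimal decomposition is:
Bags: B1 = {0, 2, 4}  B2 = {0, 1, 4}  B3 = {0, 4, 5}  B4 = {3, 4, 5}  B5 = {4, 5, 6}  B6 = {0, 5, 7}
Tree: B1–B2, B1–B3, B3–B4, B3–B5, B3–B6

Each bag holds 3 vertices, so the decomposition has width 2, which upper-bounds the treewidth. Conversely, {0, 1, 4} is a clique of size 3, and the vertices of any clique must share a bag in every tree decomposition; so some bag has ≥ 3 vertices and tw(G) ≥ 2. The upper and lower bounds meet at 2, so that is the treewidth.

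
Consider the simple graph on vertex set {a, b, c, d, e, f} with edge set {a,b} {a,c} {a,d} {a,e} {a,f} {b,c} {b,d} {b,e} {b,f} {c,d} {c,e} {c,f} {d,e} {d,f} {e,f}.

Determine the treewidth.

5

A width-5 tree decomposition is:
Bags: B1 = {a, b, c, d, e, f}
Tree: (single bag)
With just one bag of size 6, the width is 6 − 1 = 5, so tw(G) ≤ 5. Conversely, {a, b, c, d, e, f} is a clique of size 6, and the vertices of any clique must share a bag in every tree decomposition; so some bag has ≥ 6 vertices and tw(G) ≥ 5. Therefore the treewidth is 5.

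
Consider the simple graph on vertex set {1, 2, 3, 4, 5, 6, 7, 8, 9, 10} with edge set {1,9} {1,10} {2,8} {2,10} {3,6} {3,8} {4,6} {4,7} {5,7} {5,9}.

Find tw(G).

A width-2 tree decomposition is:
Bags: B1 = {1, 9, 10}  B2 = {5, 9, 10}  B3 = {5, 7, 10}  B4 = {4, 7, 10}  B5 = {4, 6, 10}  B6 = {3, 6, 10}  B7 = {3, 8, 10}  B8 = {2, 8, 10}
Tree: B1–B2, B2–B3, B3–B4, B4–B5, B5–B6, B6–B7, B7–B8
Each bag holds 3 vertices, so the decomposition has width 2, which upper-bounds the treewidth. The edges 10–1–9–5–7–4–6–3–8–2–10 form a cycle, so G is not a tree and its treewidth is at least 2. Combining the bounds, tw(G) = 2.

2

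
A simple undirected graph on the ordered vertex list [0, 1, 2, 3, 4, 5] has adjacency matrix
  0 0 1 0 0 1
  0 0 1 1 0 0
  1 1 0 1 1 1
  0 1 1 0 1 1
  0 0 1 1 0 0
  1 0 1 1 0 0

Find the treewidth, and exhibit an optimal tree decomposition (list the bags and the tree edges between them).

The largest bag has 3 vertices, giving width 2; this decomposition certifies tw(G) ≤ 2. For the lower bound, the 3 vertices {0, 2, 5} are pairwise adjacent, and any tree decomposition puts a clique entirely inside one bag — forcing width ≥ 2. The upper and lower bounds meet at 2, so that is the treewidth.

Treewidth 2.
One optimal decomposition is:
Bags: B1 = {1, 2, 3}  B2 = {2, 3, 5}  B3 = {2, 3, 4}  B4 = {0, 2, 5}
Tree: B1–B2, B2–B3, B2–B4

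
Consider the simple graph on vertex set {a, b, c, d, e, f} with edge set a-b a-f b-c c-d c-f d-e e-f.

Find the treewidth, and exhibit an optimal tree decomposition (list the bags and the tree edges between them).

The largest bag has 3 vertices, giving width 2; this decomposition certifies tw(G) ≤ 2. Since b–a–f–c–b is a cycle in G, G is not acyclic. Forests are exactly the graphs of treewidth ≤ 1, so tw(G) ≥ 2. Combining the bounds, tw(G) = 2.

Treewidth 2.
One optimal decomposition is:
Bags: B1 = {a, b, c}  B2 = {a, c, f}  B3 = {c, d, f}  B4 = {d, e, f}
Tree: B1–B2, B2–B3, B3–B4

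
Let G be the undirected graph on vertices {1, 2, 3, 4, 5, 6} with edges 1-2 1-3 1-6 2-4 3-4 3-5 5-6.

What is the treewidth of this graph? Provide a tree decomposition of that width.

Each bag holds 3 vertices, so the decomposition has width 2, which upper-bounds the treewidth. The edges 6–5–3–1–6 form a cycle, so G is not a tree and its treewidth is at least 2. Combining the bounds, tw(G) = 2.

Treewidth 2.
Bags: B1 = {1, 5, 6}  B2 = {1, 3, 5}  B3 = {1, 2, 3}  B4 = {2, 3, 4}
Tree: B1–B2, B2–B3, B3–B4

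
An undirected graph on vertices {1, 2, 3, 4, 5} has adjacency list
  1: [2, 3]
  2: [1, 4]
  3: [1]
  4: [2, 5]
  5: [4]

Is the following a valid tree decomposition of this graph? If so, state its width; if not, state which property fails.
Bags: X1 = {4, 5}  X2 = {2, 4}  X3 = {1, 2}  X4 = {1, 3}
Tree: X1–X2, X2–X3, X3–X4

Every vertex of G appears in some bag (union = {1, 2, 3, 4, 5}); every edge is covered by a bag; and for each vertex v the set of bags containing v is connected in the bag tree. The decomposition is therefore valid. The largest bag has 2 vertices, so the width is 1.

Yes; width 1.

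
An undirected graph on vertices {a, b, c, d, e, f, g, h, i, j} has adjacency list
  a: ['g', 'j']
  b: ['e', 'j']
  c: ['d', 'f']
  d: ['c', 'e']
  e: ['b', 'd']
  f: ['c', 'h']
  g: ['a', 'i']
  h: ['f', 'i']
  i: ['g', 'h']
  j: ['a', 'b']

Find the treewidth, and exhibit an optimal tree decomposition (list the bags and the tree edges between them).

Treewidth 2.
One optimal decomposition is:
Bags: B1 = {c, d, e}  B2 = {c, e, f}  B3 = {e, f, h}  B4 = {e, h, i}  B5 = {e, g, i}  B6 = {a, e, g}  B7 = {a, e, j}  B8 = {b, e, j}
Tree: B1–B2, B2–B3, B3–B4, B4–B5, B5–B6, B6–B7, B7–B8

Each bag holds 3 vertices, so the decomposition has width 2, which upper-bounds the treewidth. The edges e–d–c–f–h–i–g–a–j–b–e form a cycle, so G is not a tree and its treewidth is at least 2. Combining the bounds, tw(G) = 2.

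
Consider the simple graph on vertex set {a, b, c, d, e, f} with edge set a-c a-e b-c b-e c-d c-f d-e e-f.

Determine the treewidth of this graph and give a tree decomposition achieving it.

Treewidth 2.
Bags: B1 = {b, c, e}  B2 = {a, c, e}  B3 = {c, d, e}  B4 = {c, e, f}
Tree: B1–B2, B2–B3, B3–B4

The largest bag has 3 vertices, giving width 2; this decomposition certifies tw(G) ≤ 2. For the lower bound, G contains the cycle b–e–a–c–b, so G is not a forest; only forests have treewidth ≤ 1, hence tw(G) ≥ 2. The upper and lower bounds meet at 2, so that is the treewidth.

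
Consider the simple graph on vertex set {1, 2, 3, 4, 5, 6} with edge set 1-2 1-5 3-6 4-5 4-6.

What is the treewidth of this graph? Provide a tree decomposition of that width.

Treewidth 1.
One optimal decomposition is:
Bags: B1 = {1, 2}  B2 = {1, 5}  B3 = {4, 5}  B4 = {4, 6}  B5 = {3, 6}
Tree: B1–B2, B2–B3, B3–B4, B4–B5

Each bag holds 2 vertices, so the decomposition has width 1, which upper-bounds the treewidth. Since G has at least one edge (e.g. 2–1), it is not an edgeless graph, so tw(G) ≥ 1. The upper and lower bounds meet at 1, so that is the treewidth.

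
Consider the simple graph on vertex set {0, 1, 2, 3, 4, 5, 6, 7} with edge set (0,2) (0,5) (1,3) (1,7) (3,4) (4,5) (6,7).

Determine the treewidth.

A width-1 tree decomposition is:
Bags: B1 = {0, 2}  B2 = {0, 5}  B3 = {4, 5}  B4 = {3, 4}  B5 = {1, 3}  B6 = {1, 7}  B7 = {6, 7}
Tree: B1–B2, B2–B3, B3–B4, B4–B5, B5–B6, B6–B7
Every bag has size at most 2, so the width is 2 − 1 = 1 and tw(G) ≤ 1. G has an edge, so its treewidth is at least 1. The upper and lower bounds meet at 1, so that is the treewidth.

1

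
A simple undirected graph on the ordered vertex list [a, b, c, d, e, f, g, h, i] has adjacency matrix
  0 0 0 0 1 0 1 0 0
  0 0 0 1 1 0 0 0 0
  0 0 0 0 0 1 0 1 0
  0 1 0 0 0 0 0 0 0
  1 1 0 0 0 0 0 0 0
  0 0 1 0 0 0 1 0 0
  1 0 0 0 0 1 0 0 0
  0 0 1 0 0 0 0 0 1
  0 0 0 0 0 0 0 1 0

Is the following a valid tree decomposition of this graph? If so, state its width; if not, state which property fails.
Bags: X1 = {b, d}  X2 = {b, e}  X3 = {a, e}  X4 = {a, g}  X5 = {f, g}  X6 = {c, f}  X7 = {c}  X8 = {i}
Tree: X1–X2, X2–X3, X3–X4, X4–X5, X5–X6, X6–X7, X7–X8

No — vertex h appears in no bag.

A tree decomposition must satisfy three properties: every vertex lies in some bag; for every edge, both endpoints lie together in some bag; and for every vertex, the bags containing it form a connected subtree. Here vertex h appears in no bag, so the decomposition is invalid.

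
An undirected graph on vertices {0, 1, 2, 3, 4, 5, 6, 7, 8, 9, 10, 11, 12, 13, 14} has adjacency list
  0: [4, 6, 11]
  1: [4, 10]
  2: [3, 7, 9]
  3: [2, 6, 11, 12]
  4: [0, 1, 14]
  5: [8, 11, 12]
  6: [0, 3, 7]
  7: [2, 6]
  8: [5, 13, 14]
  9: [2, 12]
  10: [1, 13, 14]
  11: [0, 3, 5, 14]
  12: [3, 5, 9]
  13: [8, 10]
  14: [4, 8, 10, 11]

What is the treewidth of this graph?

A width-3 tree decomposition is:
Bags: B1 = {1, 8, 10, 13}  B2 = {1, 8, 10, 14}  B3 = {1, 4, 8, 14}  B4 = {4, 5, 8, 14}  B5 = {4, 5, 11, 14}  B6 = {0, 4, 5, 11}  B7 = {0, 5, 11, 12}  B8 = {0, 3, 11, 12}  B9 = {0, 3, 6, 12}  B10 = {3, 6, 9, 12}  B11 = {2, 3, 6, 9}  B12 = {2, 6, 7, 9}
Tree: B1–B2, B2–B3, B3–B4, B4–B5, B5–B6, B6–B7, B7–B8, B8–B9, B9–B10, B10–B11, B11–B12
The largest bag has 4 vertices, giving width 3; this decomposition certifies tw(G) ≤ 3. For the lower bound: the 4 vertex sets {1,10,13}, {8}, {14}, {0,4,5,11} are disjoint, each induces a connected subgraph, and every pair is joined by at least one edge of G. Contracting each set to a single vertex therefore yields K_{4} as a minor, and since treewidth is minor-monotone, tw(G) ≥ tw(K_{4}) = 3. Hence tw(G) = 3 exactly.

3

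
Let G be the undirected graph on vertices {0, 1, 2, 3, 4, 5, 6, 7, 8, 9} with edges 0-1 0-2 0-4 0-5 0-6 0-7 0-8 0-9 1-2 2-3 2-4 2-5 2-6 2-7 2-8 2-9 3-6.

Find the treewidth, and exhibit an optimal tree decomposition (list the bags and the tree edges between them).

Treewidth 2.
One such decomposition:
Bags: B1 = {0, 2, 7}  B2 = {0, 1, 2}  B3 = {0, 2, 9}  B4 = {0, 2, 5}  B5 = {0, 2, 4}  B6 = {0, 2, 6}  B7 = {0, 2, 8}  B8 = {2, 3, 6}
Tree: B1–B2, B2–B3, B2–B4, B2–B5, B1–B6, B1–B7, B6–B8

The largest bag has 3 vertices, giving width 2; this decomposition certifies tw(G) ≤ 2. Conversely, {0, 1, 2} is a clique of size 3, and the vertices of any clique must share a bag in every tree decomposition; so some bag has ≥ 3 vertices and tw(G) ≥ 2. Hence tw(G) = 2 exactly.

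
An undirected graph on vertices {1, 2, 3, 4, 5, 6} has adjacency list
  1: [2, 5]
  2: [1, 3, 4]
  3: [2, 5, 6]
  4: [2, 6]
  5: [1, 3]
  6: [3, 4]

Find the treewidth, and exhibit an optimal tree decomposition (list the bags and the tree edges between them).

The largest bag has 3 vertices, giving width 2; this decomposition certifies tw(G) ≤ 2. Since 4–6–3–2–4 is a cycle in G, G is not acyclic. Forests are exactly the graphs of treewidth ≤ 1, so tw(G) ≥ 2. Combining the bounds, tw(G) = 2.

Treewidth 2.
One such decomposition:
Bags: B1 = {2, 4, 6}  B2 = {2, 3, 6}  B3 = {1, 2, 3}  B4 = {1, 3, 5}
Tree: B1–B2, B2–B3, B3–B4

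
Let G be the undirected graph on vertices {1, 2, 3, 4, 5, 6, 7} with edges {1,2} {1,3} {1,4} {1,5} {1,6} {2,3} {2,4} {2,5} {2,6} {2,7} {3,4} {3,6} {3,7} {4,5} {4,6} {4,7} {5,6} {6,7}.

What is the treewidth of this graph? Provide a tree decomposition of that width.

Treewidth 4.
One optimal decomposition is:
Bags: B1 = {1, 2, 3, 4, 6}  B2 = {2, 3, 4, 6, 7}  B3 = {1, 2, 4, 5, 6}
Tree: B1–B2, B1–B3

Each bag holds 5 vertices, so the decomposition has width 4, which upper-bounds the treewidth. Conversely, {1, 2, 3, 4, 6} is a clique of size 5, and the vertices of any clique must share a bag in every tree decomposition; so some bag has ≥ 5 vertices and tw(G) ≥ 4. Hence tw(G) = 4 exactly.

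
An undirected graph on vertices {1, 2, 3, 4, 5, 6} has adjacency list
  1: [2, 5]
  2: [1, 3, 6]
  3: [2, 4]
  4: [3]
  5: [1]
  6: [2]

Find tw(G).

1

A width-1 tree decomposition is:
Bags: B1 = {2, 6}  B2 = {1, 2}  B3 = {1, 5}  B4 = {2, 3}  B5 = {3, 4}
Tree: B1–B2, B2–B3, B1–B4, B4–B5
The largest bag has 2 vertices, giving width 1; this decomposition certifies tw(G) ≤ 1. Any graph with an edge has treewidth ≥ 1, and G has the edge 2–6. Hence tw(G) = 1 exactly.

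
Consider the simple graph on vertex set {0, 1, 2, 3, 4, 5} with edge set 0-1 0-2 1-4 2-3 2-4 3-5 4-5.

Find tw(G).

2

A width-2 tree decomposition is:
Bags: B1 = {0, 1, 2}  B2 = {1, 2, 4}  B3 = {2, 3, 4}  B4 = {3, 4, 5}
Tree: B1–B2, B2–B3, B3–B4
The largest bag has 3 vertices, giving width 2; this decomposition certifies tw(G) ≤ 2. The edges 0–1–4–2–0 form a cycle, so G is not a tree and its treewidth is at least 2. The upper and lower bounds meet at 2, so that is the treewidth.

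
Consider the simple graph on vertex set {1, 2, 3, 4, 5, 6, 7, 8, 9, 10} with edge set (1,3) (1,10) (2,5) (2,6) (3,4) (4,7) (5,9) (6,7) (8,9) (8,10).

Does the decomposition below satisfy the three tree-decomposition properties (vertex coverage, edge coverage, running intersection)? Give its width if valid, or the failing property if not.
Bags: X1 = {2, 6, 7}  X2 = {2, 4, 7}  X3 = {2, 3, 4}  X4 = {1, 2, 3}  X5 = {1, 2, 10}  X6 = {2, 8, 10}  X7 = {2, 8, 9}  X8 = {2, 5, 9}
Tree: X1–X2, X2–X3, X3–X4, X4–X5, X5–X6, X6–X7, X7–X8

Checking the three conditions: (i) the bags cover all of {1, 2, 3, 4, 5, 6, 7, 8, 9, 10}; (ii) for each edge, some bag contains both endpoints; (iii) the bags containing any fixed vertex form a subtree. All hold, so the decomposition is valid with width 3 − 1 = 2.

Yes; width 2.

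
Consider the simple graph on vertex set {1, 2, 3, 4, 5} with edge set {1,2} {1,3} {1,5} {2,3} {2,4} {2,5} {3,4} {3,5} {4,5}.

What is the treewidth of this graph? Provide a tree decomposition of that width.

Each bag holds 4 vertices, so the decomposition has width 3, which upper-bounds the treewidth. Conversely, {1, 2, 3, 5} is a clique of size 4, and the vertices of any clique must share a bag in every tree decomposition; so some bag has ≥ 4 vertices and tw(G) ≥ 3. The upper and lower bounds meet at 3, so that is the treewidth.

Treewidth 3.
One such decomposition:
Bags: B1 = {1, 2, 3, 5}  B2 = {2, 3, 4, 5}
Tree: B1–B2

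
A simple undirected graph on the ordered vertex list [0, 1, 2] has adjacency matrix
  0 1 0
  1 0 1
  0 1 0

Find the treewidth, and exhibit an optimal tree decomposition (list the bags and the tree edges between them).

Treewidth 1.
One optimal decomposition is:
Bags: B1 = {1, 2}  B2 = {0, 1}
Tree: B1–B2

The largest bag has 2 vertices, giving width 1; this decomposition certifies tw(G) ≤ 1. G has an edge, so its treewidth is at least 1. Combining the bounds, tw(G) = 1.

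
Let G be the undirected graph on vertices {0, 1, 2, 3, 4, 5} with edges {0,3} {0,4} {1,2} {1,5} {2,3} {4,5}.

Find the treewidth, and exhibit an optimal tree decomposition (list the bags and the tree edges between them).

The largest bag has 3 vertices, giving width 2; this decomposition certifies tw(G) ≤ 2. For the lower bound, G contains the cycle 2–1–5–4–0–3–2, so G is not a forest; only forests have treewidth ≤ 1, hence tw(G) ≥ 2. The upper and lower bounds meet at 2, so that is the treewidth.

Treewidth 2.
One such decomposition:
Bags: B1 = {1, 2, 5}  B2 = {2, 4, 5}  B3 = {0, 2, 4}  B4 = {0, 2, 3}
Tree: B1–B2, B2–B3, B3–B4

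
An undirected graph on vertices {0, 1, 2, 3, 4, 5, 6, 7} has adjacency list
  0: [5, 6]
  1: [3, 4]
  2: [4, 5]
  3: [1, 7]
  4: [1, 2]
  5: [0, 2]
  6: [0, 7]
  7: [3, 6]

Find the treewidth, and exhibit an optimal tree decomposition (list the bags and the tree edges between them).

Treewidth 2.
Bags: B1 = {1, 3, 4}  B2 = {3, 4, 7}  B3 = {4, 6, 7}  B4 = {0, 4, 6}  B5 = {0, 4, 5}  B6 = {2, 4, 5}
Tree: B1–B2, B2–B3, B3–B4, B4–B5, B5–B6

The largest bag has 3 vertices, giving width 2; this decomposition certifies tw(G) ≤ 2. Since 4–1–3–7–6–0–5–2–4 is a cycle in G, G is not acyclic. Forests are exactly the graphs of treewidth ≤ 1, so tw(G) ≥ 2. Combining the bounds, tw(G) = 2.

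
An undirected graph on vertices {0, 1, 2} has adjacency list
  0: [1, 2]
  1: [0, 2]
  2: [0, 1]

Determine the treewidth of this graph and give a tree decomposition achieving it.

A single bag containing all 3 vertices is trivially a valid decomposition of width 2. Conversely, {0, 1, 2} is a clique of size 3, and the vertices of any clique must share a bag in every tree decomposition; so some bag has ≥ 3 vertices and tw(G) ≥ 2. Therefore the treewidth is 2.

Treewidth 2.
One such decomposition:
Bags: B1 = {0, 1, 2}
Tree: (single bag)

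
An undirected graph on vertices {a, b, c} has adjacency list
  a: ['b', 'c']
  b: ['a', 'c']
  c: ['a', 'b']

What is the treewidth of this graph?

A width-2 tree decomposition is:
Bags: B1 = {a, b, c}
Tree: (single bag)
With just one bag of size 3, the width is 3 − 1 = 2, so tw(G) ≤ 2. Conversely, {a, b, c} is a clique of size 3, and the vertices of any clique must share a bag in every tree decomposition; so some bag has ≥ 3 vertices and tw(G) ≥ 2. Therefore the treewidth is 2.

2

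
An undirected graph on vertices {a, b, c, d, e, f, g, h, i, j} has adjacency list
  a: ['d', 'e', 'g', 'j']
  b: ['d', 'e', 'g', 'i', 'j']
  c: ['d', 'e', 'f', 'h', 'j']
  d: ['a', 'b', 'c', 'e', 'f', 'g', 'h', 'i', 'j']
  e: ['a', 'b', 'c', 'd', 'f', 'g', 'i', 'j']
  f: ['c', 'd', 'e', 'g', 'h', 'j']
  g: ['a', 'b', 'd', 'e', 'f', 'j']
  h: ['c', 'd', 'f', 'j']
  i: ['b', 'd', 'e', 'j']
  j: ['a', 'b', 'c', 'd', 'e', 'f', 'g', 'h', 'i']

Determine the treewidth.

4

A width-4 tree decomposition is:
Bags: B1 = {a, d, e, g, j}  B2 = {d, e, f, g, j}  B3 = {c, d, e, f, j}  B4 = {b, d, e, g, j}  B5 = {b, d, e, i, j}  B6 = {c, d, f, h, j}
Tree: B1–B2, B2–B3, B2–B4, B4–B5, B3–B6
Each bag holds 5 vertices, so the decomposition has width 4, which upper-bounds the treewidth. Conversely, {d, e, f, g, j} is a clique of size 5, and the vertices of any clique must share a bag in every tree decomposition; so some bag has ≥ 5 vertices and tw(G) ≥ 4. Combining the bounds, tw(G) = 4.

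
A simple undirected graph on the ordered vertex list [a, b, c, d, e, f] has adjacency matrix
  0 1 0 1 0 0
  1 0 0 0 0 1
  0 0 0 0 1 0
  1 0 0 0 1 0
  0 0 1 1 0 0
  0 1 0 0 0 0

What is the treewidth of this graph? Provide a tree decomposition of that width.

Every bag has size at most 2, so the width is 2 − 1 = 1 and tw(G) ≤ 1. G has an edge, so its treewidth is at least 1. Combining the bounds, tw(G) = 1.

Treewidth 1.
One such decomposition:
Bags: B1 = {c, e}  B2 = {d, e}  B3 = {a, d}  B4 = {a, b}  B5 = {b, f}
Tree: B1–B2, B2–B3, B3–B4, B4–B5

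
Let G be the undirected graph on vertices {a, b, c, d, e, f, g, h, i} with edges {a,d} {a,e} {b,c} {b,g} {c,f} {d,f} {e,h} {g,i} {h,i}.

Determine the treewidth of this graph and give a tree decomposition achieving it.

Treewidth 2.
Bags: B1 = {b, c, g}  B2 = {c, g, i}  B3 = {c, h, i}  B4 = {c, e, h}  B5 = {a, c, e}  B6 = {a, c, d}  B7 = {c, d, f}
Tree: B1–B2, B2–B3, B3–B4, B4–B5, B5–B6, B6–B7

The largest bag has 3 vertices, giving width 2; this decomposition certifies tw(G) ≤ 2. For the lower bound, G contains the cycle c–b–g–i–h–e–a–d–f–c, so G is not a forest; only forests have treewidth ≤ 1, hence tw(G) ≥ 2. Therefore the treewidth is 2.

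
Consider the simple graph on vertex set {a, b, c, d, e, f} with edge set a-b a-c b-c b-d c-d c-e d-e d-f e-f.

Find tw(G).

2

A width-2 tree decomposition is:
Bags: B1 = {c, d, e}  B2 = {b, c, d}  B3 = {d, e, f}  B4 = {a, b, c}
Tree: B1–B2, B1–B3, B2–B4
Each bag holds 3 vertices, so the decomposition has width 2, which upper-bounds the treewidth. For the lower bound, the 3 vertices {c, d, e} are pairwise adjacent, and any tree decomposition puts a clique entirely inside one bag — forcing width ≥ 2. The upper and lower bounds meet at 2, so that is the treewidth.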